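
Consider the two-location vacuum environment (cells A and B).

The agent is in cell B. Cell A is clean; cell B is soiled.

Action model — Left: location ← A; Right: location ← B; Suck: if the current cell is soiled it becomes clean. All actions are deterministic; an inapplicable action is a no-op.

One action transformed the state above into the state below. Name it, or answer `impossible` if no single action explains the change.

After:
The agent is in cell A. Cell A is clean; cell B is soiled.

Left

try  Left: <A|clean|soiled>  ← match
try Right: <B|clean|soiled>
try  Suck: <B|clean|clean>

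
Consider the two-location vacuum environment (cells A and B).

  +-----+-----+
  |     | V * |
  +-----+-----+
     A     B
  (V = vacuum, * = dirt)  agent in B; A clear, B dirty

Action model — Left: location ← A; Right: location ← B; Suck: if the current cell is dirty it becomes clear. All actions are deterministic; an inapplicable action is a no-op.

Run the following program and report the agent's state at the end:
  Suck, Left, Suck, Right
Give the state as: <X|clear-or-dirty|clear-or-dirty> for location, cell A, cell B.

<B|clear|clear>

[1] after Suck: <B|clear|clear>
[2] after Left: <A|clear|clear>
[3] after Suck: <A|clear|clear>
[4] after Right: <B|clear|clear>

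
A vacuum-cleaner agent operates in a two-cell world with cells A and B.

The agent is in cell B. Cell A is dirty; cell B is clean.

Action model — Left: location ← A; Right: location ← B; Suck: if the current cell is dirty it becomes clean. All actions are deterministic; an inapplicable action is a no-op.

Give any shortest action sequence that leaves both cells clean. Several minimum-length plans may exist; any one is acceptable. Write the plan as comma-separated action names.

t=1 Left ⇒ loc=A A=dirty B=clean
t=2 Suck ⇒ loc=A A=clean B=clean
min 2: go A then Suck

Left, Suck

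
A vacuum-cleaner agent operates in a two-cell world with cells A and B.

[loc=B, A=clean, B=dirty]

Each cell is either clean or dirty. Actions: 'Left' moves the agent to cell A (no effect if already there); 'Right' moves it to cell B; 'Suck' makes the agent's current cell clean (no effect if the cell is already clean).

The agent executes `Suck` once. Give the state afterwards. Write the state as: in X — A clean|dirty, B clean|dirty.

in B — A clean, B clean

start: in B — A clean, B dirty
1) do Suck; now in B — A clean, B clean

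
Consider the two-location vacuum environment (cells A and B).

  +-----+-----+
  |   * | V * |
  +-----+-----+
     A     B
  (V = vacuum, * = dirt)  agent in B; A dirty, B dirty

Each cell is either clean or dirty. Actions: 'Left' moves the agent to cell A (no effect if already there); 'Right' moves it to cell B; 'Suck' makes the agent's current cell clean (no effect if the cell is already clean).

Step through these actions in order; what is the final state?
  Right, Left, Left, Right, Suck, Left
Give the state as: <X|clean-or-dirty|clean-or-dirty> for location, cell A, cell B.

1. Right → <B|dirty|dirty>
2. Left → <A|dirty|dirty>
3. Left → <A|dirty|dirty>
4. Right → <B|dirty|dirty>
5. Suck → <B|dirty|clean>
6. Left → <A|dirty|clean>

<A|dirty|clean>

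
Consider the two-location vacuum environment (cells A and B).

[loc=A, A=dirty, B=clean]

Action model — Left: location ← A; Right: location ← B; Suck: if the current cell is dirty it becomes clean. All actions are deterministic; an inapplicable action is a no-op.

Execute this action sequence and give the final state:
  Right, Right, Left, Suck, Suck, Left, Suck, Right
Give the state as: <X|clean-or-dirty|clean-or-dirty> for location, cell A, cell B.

1) do Right; now <B|dirty|clean>
2) do Right; now <B|dirty|clean>
3) do Left; now <A|dirty|clean>
4) do Suck; now <A|clean|clean>
5) do Suck; now <A|clean|clean>
6) do Left; now <A|clean|clean>
7) do Suck; now <A|clean|clean>
8) do Right; now <B|clean|clean>

<B|clean|clean>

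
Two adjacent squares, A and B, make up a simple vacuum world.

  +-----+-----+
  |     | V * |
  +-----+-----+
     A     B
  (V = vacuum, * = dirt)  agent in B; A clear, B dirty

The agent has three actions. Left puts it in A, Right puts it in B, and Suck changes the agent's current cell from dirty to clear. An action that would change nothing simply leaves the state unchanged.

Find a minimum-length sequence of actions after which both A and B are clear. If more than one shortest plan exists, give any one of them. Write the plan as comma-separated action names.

t=1 Suck ⇒ <B|clear|clear>
min 1: B is dirty, one Suck

Suck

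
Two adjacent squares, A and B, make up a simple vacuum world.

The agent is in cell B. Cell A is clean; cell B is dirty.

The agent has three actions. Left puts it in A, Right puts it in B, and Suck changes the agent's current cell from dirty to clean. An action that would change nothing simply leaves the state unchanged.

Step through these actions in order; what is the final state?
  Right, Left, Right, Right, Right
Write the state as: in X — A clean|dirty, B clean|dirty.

[1] after Right: in B — A clean, B dirty
[2] after Left: in A — A clean, B dirty
[3] after Right: in B — A clean, B dirty
[4] after Right: in B — A clean, B dirty
[5] after Right: in B — A clean, B dirty

in B — A clean, B dirty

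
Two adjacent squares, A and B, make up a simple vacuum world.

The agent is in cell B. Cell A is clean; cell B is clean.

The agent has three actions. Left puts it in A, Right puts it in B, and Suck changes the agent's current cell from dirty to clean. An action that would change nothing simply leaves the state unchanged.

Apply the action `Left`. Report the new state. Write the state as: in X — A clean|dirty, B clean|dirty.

in A — A clean, B clean

start: in B — A clean, B clean
t=1 Left ⇒ in A — A clean, B clean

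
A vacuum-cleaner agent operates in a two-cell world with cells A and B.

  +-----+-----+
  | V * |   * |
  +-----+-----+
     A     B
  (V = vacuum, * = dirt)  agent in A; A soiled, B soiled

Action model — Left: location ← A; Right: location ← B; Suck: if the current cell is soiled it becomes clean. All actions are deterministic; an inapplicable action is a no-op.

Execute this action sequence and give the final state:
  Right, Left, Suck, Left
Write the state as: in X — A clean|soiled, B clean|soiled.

in A — A clean, B soiled

[1] after Right: in B — A soiled, B soiled
[2] after Left: in A — A soiled, B soiled
[3] after Suck: in A — A clean, B soiled
[4] after Left: in A — A clean, B soiled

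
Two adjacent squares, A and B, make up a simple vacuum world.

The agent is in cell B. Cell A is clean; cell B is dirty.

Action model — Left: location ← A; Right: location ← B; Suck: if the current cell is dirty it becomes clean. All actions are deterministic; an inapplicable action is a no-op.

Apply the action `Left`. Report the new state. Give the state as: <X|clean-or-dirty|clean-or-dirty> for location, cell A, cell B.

<A|clean|dirty>

start: <B|clean|dirty>
t=1 Left ⇒ <A|clean|dirty>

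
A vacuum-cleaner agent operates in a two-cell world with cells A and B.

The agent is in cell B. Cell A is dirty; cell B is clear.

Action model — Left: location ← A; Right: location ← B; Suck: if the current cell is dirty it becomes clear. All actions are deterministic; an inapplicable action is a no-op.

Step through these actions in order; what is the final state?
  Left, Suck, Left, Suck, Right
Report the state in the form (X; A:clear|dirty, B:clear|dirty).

(B; A:clear, B:clear)

step 1/5 (Left): (A; A:dirty, B:clear)
step 2/5 (Suck): (A; A:clear, B:clear)
step 3/5 (Left): (A; A:clear, B:clear)
step 4/5 (Suck): (A; A:clear, B:clear)
step 5/5 (Right): (B; A:clear, B:clear)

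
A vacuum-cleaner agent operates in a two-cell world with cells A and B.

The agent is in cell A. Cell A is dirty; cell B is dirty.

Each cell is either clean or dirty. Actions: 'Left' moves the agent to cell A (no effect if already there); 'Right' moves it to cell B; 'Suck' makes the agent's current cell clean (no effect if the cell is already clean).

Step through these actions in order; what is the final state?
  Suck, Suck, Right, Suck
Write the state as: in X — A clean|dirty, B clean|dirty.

in B — A clean, B clean

t=1 Suck ⇒ in A — A clean, B dirty
t=2 Suck ⇒ in A — A clean, B dirty
t=3 Right ⇒ in B — A clean, B dirty
t=4 Suck ⇒ in B — A clean, B clean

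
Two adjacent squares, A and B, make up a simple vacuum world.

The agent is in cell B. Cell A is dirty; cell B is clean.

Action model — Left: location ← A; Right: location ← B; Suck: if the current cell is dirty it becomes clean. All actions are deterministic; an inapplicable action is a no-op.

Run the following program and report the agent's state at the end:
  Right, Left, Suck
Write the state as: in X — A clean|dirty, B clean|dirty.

1) do Right; now in B — A dirty, B clean
2) do Left; now in A — A dirty, B clean
3) do Suck; now in A — A clean, B clean

in A — A clean, B clean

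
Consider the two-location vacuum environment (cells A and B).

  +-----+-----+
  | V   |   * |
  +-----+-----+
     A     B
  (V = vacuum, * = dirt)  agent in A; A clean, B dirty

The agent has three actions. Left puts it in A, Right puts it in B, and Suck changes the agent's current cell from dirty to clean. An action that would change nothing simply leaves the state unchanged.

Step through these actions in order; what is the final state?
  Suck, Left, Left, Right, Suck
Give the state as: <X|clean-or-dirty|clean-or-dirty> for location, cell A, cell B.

<B|clean|clean>

1. Suck → <A|clean|dirty>
2. Left → <A|clean|dirty>
3. Left → <A|clean|dirty>
4. Right → <B|clean|dirty>
5. Suck → <B|clean|clean>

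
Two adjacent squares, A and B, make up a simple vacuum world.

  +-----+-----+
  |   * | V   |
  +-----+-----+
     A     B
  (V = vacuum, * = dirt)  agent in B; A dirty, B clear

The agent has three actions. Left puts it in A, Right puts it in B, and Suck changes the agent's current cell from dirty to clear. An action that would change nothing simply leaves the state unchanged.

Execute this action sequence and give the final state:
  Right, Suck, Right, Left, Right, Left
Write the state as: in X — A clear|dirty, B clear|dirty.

step 1/6 (Right): in B — A dirty, B clear
step 2/6 (Suck): in B — A dirty, B clear
step 3/6 (Right): in B — A dirty, B clear
step 4/6 (Left): in A — A dirty, B clear
step 5/6 (Right): in B — A dirty, B clear
step 6/6 (Left): in A — A dirty, B clear

in A — A dirty, B clear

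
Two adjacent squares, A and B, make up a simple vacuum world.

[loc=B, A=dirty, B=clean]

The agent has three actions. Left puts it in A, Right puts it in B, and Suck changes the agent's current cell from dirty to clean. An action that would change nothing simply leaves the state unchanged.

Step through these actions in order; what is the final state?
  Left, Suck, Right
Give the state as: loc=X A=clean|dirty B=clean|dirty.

loc=B A=clean B=clean

1) do Left; now loc=A A=dirty B=clean
2) do Suck; now loc=A A=clean B=clean
3) do Right; now loc=B A=clean B=clean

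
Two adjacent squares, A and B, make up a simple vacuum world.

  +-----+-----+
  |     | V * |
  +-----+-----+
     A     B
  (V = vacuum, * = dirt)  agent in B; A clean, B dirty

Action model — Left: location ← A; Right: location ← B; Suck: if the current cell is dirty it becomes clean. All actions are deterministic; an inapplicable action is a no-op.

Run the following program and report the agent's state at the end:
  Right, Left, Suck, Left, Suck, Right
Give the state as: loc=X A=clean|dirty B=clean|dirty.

Right (#1): loc=B A=clean B=dirty
Left (#2): loc=A A=clean B=dirty
Suck (#3): loc=A A=clean B=dirty
Left (#4): loc=A A=clean B=dirty
Suck (#5): loc=A A=clean B=dirty
Right (#6): loc=B A=clean B=dirty

loc=B A=clean B=dirty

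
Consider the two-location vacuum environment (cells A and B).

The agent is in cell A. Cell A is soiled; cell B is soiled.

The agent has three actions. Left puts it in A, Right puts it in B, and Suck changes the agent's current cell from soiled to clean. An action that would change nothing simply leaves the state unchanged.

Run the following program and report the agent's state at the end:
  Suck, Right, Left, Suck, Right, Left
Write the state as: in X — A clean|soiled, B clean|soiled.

[1] after Suck: in A — A clean, B soiled
[2] after Right: in B — A clean, B soiled
[3] after Left: in A — A clean, B soiled
[4] after Suck: in A — A clean, B soiled
[5] after Right: in B — A clean, B soiled
[6] after Left: in A — A clean, B soiled

in A — A clean, B soiled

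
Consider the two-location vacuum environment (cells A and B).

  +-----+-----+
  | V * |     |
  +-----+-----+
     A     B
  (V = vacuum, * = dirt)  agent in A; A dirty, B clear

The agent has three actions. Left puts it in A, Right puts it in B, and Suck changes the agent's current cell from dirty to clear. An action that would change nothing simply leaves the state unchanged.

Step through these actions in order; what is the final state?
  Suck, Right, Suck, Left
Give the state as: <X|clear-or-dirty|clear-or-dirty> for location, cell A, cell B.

<A|clear|clear>

step 1/4 (Suck): <A|clear|clear>
step 2/4 (Right): <B|clear|clear>
step 3/4 (Suck): <B|clear|clear>
step 4/4 (Left): <A|clear|clear>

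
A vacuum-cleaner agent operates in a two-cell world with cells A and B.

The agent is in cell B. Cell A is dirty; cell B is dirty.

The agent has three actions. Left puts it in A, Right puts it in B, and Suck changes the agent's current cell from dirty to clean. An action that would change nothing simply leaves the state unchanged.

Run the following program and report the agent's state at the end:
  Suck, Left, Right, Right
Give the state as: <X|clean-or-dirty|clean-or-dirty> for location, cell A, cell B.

<B|dirty|clean>

1) do Suck; now <B|dirty|clean>
2) do Left; now <A|dirty|clean>
3) do Right; now <B|dirty|clean>
4) do Right; now <B|dirty|clean>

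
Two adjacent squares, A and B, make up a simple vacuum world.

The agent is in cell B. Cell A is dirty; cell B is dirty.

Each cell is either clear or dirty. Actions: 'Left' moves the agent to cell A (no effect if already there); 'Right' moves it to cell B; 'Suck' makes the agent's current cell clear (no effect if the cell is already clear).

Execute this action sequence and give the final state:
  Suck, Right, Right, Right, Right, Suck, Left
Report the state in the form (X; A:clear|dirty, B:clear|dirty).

(A; A:dirty, B:clear)

Suck (#1): (B; A:dirty, B:clear)
Right (#2): (B; A:dirty, B:clear)
Right (#3): (B; A:dirty, B:clear)
Right (#4): (B; A:dirty, B:clear)
Right (#5): (B; A:dirty, B:clear)
Suck (#6): (B; A:dirty, B:clear)
Left (#7): (A; A:dirty, B:clear)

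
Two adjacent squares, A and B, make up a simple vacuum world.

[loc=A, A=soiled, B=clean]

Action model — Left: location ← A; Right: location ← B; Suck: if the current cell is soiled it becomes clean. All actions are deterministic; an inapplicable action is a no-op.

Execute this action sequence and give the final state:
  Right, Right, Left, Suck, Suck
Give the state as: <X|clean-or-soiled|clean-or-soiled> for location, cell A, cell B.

<A|clean|clean>

1. Right → <B|soiled|clean>
2. Right → <B|soiled|clean>
3. Left → <A|soiled|clean>
4. Suck → <A|clean|clean>
5. Suck → <A|clean|clean>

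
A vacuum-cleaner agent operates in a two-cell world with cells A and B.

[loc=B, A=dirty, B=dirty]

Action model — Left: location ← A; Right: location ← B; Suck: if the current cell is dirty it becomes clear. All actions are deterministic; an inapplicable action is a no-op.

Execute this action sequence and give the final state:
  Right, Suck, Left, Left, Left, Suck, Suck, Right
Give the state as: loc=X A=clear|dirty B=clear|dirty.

[1] after Right: loc=B A=dirty B=dirty
[2] after Suck: loc=B A=dirty B=clear
[3] after Left: loc=A A=dirty B=clear
[4] after Left: loc=A A=dirty B=clear
[5] after Left: loc=A A=dirty B=clear
[6] after Suck: loc=A A=clear B=clear
[7] after Suck: loc=A A=clear B=clear
[8] after Right: loc=B A=clear B=clear

loc=B A=clear B=clear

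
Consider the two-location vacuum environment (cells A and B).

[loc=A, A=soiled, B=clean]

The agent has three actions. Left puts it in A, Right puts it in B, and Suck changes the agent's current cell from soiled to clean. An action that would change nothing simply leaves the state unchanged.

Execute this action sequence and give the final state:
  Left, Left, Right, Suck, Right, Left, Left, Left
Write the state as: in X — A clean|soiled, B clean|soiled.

in A — A soiled, B clean

1) do Left; now in A — A soiled, B clean
2) do Left; now in A — A soiled, B clean
3) do Right; now in B — A soiled, B clean
4) do Suck; now in B — A soiled, B clean
5) do Right; now in B — A soiled, B clean
6) do Left; now in A — A soiled, B clean
7) do Left; now in A — A soiled, B clean
8) do Left; now in A — A soiled, B clean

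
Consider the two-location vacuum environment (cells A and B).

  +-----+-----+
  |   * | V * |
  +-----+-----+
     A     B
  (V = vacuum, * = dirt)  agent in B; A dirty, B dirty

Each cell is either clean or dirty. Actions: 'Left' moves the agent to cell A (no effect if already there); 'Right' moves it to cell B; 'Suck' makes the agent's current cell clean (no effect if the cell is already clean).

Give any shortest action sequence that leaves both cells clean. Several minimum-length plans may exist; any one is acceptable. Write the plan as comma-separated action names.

Suck, Left, Suck

1) do Suck; now (B; A:dirty, B:clean)
2) do Left; now (A; A:dirty, B:clean)
3) do Suck; now (A; A:clean, B:clean)
min 3: Suck B + move + Suck A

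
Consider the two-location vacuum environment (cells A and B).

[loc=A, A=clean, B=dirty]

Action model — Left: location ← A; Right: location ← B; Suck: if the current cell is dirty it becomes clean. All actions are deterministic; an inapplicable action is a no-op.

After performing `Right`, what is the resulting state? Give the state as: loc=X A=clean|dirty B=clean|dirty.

start: loc=A A=clean B=dirty
1. Right → loc=B A=clean B=dirty

loc=B A=clean B=dirty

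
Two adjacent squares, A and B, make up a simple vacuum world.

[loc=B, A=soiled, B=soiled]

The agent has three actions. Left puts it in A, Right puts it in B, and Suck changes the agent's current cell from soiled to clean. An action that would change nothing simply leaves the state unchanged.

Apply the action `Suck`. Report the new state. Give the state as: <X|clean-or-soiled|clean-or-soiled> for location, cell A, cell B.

<B|soiled|clean>

start: <B|soiled|soiled>
[1] after Suck: <B|soiled|clean>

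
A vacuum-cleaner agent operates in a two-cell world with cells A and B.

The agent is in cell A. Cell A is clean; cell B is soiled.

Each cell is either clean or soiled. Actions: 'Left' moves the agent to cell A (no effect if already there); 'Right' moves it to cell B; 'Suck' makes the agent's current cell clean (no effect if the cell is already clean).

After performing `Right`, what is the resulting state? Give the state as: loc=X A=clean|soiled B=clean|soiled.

start: loc=A A=clean B=soiled
[1] after Right: loc=B A=clean B=soiled

loc=B A=clean B=soiled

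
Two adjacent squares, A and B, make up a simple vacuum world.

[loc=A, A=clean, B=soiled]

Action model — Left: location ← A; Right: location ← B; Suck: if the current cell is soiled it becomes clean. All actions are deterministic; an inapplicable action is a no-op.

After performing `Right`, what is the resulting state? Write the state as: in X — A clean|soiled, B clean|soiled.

in B — A clean, B soiled

start: in A — A clean, B soiled
Right (#1): in B — A clean, B soiled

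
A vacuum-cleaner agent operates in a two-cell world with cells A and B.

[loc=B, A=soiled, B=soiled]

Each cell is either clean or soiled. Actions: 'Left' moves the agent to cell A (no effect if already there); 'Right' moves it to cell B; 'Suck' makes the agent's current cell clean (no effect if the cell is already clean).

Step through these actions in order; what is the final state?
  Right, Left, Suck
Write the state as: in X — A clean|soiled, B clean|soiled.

step 1/3 (Right): in B — A soiled, B soiled
step 2/3 (Left): in A — A soiled, B soiled
step 3/3 (Suck): in A — A clean, B soiled

in A — A clean, B soiled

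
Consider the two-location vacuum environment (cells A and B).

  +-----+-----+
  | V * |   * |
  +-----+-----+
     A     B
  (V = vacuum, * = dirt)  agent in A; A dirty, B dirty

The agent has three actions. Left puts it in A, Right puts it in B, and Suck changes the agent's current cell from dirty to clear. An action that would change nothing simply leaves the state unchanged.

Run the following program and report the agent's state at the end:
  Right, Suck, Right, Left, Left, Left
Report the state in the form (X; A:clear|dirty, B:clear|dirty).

t=1 Right ⇒ (B; A:dirty, B:dirty)
t=2 Suck ⇒ (B; A:dirty, B:clear)
t=3 Right ⇒ (B; A:dirty, B:clear)
t=4 Left ⇒ (A; A:dirty, B:clear)
t=5 Left ⇒ (A; A:dirty, B:clear)
t=6 Left ⇒ (A; A:dirty, B:clear)

(A; A:dirty, B:clear)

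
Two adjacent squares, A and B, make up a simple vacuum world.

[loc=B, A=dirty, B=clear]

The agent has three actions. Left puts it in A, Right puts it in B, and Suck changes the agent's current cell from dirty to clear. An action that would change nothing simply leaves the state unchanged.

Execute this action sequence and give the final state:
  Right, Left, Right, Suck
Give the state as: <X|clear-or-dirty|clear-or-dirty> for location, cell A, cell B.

1. Right → <B|dirty|clear>
2. Left → <A|dirty|clear>
3. Right → <B|dirty|clear>
4. Suck → <B|dirty|clear>

<B|dirty|clear>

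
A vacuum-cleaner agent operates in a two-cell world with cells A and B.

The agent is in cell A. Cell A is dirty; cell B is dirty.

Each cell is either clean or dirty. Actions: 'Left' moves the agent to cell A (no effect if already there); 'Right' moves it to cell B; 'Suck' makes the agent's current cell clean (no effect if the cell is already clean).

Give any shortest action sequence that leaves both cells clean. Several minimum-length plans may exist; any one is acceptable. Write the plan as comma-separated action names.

Suck, Right, Suck

[1] after Suck: <A|clean|dirty>
[2] after Right: <B|clean|dirty>
[3] after Suck: <B|clean|clean>
min 3: Suck A + move + Suck B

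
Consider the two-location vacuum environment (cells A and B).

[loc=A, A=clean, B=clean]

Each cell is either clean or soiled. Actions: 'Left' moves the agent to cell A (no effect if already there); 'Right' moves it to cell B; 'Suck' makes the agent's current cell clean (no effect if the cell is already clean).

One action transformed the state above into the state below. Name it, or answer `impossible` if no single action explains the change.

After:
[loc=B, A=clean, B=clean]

try  Left: loc=A A=clean B=clean
try Right: loc=B A=clean B=clean  ← match
try  Suck: loc=A A=clean B=clean

Right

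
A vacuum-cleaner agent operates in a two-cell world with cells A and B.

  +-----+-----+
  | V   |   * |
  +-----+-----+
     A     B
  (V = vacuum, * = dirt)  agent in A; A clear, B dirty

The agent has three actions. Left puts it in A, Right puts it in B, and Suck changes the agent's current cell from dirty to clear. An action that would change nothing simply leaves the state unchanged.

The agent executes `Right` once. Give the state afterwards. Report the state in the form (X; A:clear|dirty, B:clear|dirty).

(B; A:clear, B:dirty)

start: (A; A:clear, B:dirty)
Right (#1): (B; A:clear, B:dirty)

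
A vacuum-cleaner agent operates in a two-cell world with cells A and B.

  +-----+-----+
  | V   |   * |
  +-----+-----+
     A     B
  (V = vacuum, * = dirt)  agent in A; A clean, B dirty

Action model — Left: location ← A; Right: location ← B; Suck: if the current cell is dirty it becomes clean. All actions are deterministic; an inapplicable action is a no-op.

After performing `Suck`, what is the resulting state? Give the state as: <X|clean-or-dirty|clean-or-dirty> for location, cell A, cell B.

start: <A|clean|dirty>
t=1 Suck ⇒ <A|clean|dirty>

<A|clean|dirty>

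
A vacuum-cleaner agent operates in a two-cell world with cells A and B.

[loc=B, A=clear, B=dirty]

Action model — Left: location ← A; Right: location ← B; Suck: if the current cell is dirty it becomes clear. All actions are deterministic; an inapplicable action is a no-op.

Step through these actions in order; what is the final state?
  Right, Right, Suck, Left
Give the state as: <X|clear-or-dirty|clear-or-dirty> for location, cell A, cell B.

t=1 Right ⇒ <B|clear|dirty>
t=2 Right ⇒ <B|clear|dirty>
t=3 Suck ⇒ <B|clear|clear>
t=4 Left ⇒ <A|clear|clear>

<A|clear|clear>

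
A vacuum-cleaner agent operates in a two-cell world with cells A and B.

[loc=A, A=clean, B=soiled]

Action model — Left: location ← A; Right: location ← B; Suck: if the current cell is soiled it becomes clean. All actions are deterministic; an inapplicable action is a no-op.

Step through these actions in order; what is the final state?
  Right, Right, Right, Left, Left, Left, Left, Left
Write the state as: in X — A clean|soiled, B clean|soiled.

t=1 Right ⇒ in B — A clean, B soiled
t=2 Right ⇒ in B — A clean, B soiled
t=3 Right ⇒ in B — A clean, B soiled
t=4 Left ⇒ in A — A clean, B soiled
t=5 Left ⇒ in A — A clean, B soiled
t=6 Left ⇒ in A — A clean, B soiled
t=7 Left ⇒ in A — A clean, B soiled
t=8 Left ⇒ in A — A clean, B soiled

in A — A clean, B soiled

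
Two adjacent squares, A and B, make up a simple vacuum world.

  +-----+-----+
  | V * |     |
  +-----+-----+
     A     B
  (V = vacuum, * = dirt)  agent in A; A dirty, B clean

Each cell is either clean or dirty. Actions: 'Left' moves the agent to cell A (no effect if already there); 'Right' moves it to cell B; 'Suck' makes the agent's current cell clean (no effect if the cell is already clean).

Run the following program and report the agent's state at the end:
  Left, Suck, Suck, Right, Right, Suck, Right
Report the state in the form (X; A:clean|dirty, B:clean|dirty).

(B; A:clean, B:clean)

1. Left → (A; A:dirty, B:clean)
2. Suck → (A; A:clean, B:clean)
3. Suck → (A; A:clean, B:clean)
4. Right → (B; A:clean, B:clean)
5. Right → (B; A:clean, B:clean)
6. Suck → (B; A:clean, B:clean)
7. Right → (B; A:clean, B:clean)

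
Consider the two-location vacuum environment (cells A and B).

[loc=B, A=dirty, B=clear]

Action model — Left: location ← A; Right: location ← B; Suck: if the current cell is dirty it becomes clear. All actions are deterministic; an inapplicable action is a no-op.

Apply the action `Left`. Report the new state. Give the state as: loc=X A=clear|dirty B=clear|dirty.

start: loc=B A=dirty B=clear
[1] after Left: loc=A A=dirty B=clear

loc=A A=dirty B=clear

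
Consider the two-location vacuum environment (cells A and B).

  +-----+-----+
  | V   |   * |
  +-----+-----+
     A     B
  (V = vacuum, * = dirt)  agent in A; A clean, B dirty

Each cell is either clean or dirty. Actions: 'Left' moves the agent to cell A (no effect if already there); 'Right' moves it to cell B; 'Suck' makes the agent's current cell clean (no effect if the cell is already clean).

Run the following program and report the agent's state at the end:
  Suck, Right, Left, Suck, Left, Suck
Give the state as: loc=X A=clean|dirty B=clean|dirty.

step 1/6 (Suck): loc=A A=clean B=dirty
step 2/6 (Right): loc=B A=clean B=dirty
step 3/6 (Left): loc=A A=clean B=dirty
step 4/6 (Suck): loc=A A=clean B=dirty
step 5/6 (Left): loc=A A=clean B=dirty
step 6/6 (Suck): loc=A A=clean B=dirty

loc=A A=clean B=dirty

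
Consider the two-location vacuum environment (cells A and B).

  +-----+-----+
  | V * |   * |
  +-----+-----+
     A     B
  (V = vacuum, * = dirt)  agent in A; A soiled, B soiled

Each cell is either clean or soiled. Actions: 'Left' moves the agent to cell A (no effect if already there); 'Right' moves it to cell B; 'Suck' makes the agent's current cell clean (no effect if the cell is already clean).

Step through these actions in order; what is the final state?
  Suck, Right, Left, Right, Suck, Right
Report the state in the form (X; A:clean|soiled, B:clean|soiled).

(B; A:clean, B:clean)

step 1/6 (Suck): (A; A:clean, B:soiled)
step 2/6 (Right): (B; A:clean, B:soiled)
step 3/6 (Left): (A; A:clean, B:soiled)
step 4/6 (Right): (B; A:clean, B:soiled)
step 5/6 (Suck): (B; A:clean, B:clean)
step 6/6 (Right): (B; A:clean, B:clean)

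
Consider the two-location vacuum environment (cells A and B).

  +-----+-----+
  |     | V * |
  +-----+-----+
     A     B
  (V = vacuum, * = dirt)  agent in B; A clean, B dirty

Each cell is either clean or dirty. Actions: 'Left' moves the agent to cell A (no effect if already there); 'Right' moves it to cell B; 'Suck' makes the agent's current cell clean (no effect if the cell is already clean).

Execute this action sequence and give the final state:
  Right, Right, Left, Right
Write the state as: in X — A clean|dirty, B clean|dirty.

step 1/4 (Right): in B — A clean, B dirty
step 2/4 (Right): in B — A clean, B dirty
step 3/4 (Left): in A — A clean, B dirty
step 4/4 (Right): in B — A clean, B dirty

in B — A clean, B dirty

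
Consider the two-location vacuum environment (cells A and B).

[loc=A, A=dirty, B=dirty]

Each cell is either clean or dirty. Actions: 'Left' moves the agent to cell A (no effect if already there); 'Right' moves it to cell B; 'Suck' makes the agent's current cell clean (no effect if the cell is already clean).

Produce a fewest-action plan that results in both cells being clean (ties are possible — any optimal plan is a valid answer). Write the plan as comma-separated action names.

Suck, Right, Suck

[1] after Suck: in A — A clean, B dirty
[2] after Right: in B — A clean, B dirty
[3] after Suck: in B — A clean, B clean
min 3: Suck A + move + Suck B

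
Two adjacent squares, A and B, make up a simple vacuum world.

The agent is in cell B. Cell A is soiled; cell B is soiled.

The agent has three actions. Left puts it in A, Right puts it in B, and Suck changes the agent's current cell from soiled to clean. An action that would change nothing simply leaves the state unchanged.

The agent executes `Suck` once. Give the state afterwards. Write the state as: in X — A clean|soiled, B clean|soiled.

start: in B — A soiled, B soiled
1. Suck → in B — A soiled, B clean

in B — A soiled, B clean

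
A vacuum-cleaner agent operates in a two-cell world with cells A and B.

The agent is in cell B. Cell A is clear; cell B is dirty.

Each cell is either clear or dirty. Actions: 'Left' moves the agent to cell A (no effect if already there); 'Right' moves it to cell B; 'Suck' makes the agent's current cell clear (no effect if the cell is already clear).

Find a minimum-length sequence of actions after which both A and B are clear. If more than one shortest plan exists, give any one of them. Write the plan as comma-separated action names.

Suck

t=1 Suck ⇒ <B|clear|clear>
min 1: B is dirty, one Suck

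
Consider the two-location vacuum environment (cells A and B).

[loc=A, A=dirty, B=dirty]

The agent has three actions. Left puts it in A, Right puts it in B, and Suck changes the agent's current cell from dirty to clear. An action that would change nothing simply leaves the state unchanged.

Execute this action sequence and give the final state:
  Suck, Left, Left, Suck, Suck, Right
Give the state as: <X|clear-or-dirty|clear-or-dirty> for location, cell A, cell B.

<B|clear|dirty>

step 1/6 (Suck): <A|clear|dirty>
step 2/6 (Left): <A|clear|dirty>
step 3/6 (Left): <A|clear|dirty>
step 4/6 (Suck): <A|clear|dirty>
step 5/6 (Suck): <A|clear|dirty>
step 6/6 (Right): <B|clear|dirty>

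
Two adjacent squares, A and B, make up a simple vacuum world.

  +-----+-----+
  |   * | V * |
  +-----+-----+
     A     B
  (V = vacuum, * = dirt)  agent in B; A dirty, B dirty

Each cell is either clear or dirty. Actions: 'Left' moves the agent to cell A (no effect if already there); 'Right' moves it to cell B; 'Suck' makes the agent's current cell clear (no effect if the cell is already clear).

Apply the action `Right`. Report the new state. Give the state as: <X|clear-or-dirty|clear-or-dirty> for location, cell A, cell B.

<B|dirty|dirty>

start: <B|dirty|dirty>
1. Right → <B|dirty|dirty>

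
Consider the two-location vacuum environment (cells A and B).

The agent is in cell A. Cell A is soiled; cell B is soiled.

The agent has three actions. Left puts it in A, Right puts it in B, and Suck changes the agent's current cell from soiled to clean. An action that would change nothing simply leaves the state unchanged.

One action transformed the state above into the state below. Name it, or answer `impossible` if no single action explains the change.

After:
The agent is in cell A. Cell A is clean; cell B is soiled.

try  Left: loc=A A=soiled B=soiled
try Right: loc=B A=soiled B=soiled
try  Suck: loc=A A=clean B=soiled  ← match

Suck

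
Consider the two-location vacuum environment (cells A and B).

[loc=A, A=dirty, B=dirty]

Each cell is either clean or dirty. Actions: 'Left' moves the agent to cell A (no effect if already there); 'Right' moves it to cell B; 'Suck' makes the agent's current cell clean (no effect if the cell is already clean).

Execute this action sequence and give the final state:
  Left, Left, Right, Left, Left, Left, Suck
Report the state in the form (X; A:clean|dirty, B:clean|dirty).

(A; A:clean, B:dirty)

Left (#1): (A; A:dirty, B:dirty)
Left (#2): (A; A:dirty, B:dirty)
Right (#3): (B; A:dirty, B:dirty)
Left (#4): (A; A:dirty, B:dirty)
Left (#5): (A; A:dirty, B:dirty)
Left (#6): (A; A:dirty, B:dirty)
Suck (#7): (A; A:clean, B:dirty)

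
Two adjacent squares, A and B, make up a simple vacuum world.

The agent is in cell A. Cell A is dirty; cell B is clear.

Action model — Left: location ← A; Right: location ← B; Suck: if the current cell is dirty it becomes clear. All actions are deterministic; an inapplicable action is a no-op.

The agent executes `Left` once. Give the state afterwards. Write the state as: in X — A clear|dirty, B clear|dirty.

start: in A — A dirty, B clear
Left (#1): in A — A dirty, B clear

in A — A dirty, B clear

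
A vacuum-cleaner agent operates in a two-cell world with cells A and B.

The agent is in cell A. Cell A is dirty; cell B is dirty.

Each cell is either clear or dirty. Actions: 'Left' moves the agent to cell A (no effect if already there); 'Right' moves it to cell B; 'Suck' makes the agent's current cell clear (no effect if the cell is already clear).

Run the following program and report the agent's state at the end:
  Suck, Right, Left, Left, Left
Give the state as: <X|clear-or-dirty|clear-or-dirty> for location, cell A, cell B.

step 1/5 (Suck): <A|clear|dirty>
step 2/5 (Right): <B|clear|dirty>
step 3/5 (Left): <A|clear|dirty>
step 4/5 (Left): <A|clear|dirty>
step 5/5 (Left): <A|clear|dirty>

<A|clear|dirty>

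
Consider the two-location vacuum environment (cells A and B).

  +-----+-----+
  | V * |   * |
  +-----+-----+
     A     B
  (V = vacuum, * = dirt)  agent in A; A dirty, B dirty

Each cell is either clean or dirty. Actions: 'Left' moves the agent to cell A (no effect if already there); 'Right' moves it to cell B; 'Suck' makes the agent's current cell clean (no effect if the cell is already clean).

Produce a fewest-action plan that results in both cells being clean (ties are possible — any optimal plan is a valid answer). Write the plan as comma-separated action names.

Suck, Right, Suck

step 1/3 (Suck): <A|clean|dirty>
step 2/3 (Right): <B|clean|dirty>
step 3/3 (Suck): <B|clean|clean>
min 3: Suck A + move + Suck B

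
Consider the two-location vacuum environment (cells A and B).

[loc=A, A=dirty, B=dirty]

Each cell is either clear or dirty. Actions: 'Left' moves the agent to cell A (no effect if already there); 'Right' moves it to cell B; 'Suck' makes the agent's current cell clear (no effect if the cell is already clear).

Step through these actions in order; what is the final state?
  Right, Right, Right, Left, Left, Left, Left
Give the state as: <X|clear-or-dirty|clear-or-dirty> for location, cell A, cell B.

<A|dirty|dirty>

Right (#1): <B|dirty|dirty>
Right (#2): <B|dirty|dirty>
Right (#3): <B|dirty|dirty>
Left (#4): <A|dirty|dirty>
Left (#5): <A|dirty|dirty>
Left (#6): <A|dirty|dirty>
Left (#7): <A|dirty|dirty>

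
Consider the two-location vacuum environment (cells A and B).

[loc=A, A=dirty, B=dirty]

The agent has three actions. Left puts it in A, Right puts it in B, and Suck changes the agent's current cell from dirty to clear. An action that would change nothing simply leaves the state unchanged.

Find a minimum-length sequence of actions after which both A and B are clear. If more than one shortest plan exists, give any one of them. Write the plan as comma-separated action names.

1) do Suck; now <A|clear|dirty>
2) do Right; now <B|clear|dirty>
3) do Suck; now <B|clear|clear>
min 3: Suck A + move + Suck B

Suck, Right, Suck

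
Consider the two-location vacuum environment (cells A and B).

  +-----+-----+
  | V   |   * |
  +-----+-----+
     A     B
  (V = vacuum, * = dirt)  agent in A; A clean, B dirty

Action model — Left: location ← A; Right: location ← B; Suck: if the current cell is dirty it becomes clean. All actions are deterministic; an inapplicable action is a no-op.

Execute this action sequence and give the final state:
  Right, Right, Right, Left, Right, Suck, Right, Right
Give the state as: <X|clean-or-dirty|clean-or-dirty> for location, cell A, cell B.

<B|clean|clean>

step 1/8 (Right): <B|clean|dirty>
step 2/8 (Right): <B|clean|dirty>
step 3/8 (Right): <B|clean|dirty>
step 4/8 (Left): <A|clean|dirty>
step 5/8 (Right): <B|clean|dirty>
step 6/8 (Suck): <B|clean|clean>
step 7/8 (Right): <B|clean|clean>
step 8/8 (Right): <B|clean|clean>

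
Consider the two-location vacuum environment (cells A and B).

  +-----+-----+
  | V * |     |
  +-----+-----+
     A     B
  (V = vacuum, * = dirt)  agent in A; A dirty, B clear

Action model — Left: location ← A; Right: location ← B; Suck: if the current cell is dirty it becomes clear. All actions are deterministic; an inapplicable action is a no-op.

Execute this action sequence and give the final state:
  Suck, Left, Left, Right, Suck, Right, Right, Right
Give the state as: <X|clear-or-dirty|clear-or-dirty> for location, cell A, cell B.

[1] after Suck: <A|clear|clear>
[2] after Left: <A|clear|clear>
[3] after Left: <A|clear|clear>
[4] after Right: <B|clear|clear>
[5] after Suck: <B|clear|clear>
[6] after Right: <B|clear|clear>
[7] after Right: <B|clear|clear>
[8] after Right: <B|clear|clear>

<B|clear|clear>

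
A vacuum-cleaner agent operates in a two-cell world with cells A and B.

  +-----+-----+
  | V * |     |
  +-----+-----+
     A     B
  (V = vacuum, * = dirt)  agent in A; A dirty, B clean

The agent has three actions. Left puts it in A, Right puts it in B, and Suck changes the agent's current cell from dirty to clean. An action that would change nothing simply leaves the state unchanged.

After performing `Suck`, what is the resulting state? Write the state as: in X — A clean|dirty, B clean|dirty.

start: in A — A dirty, B clean
1. Suck → in A — A clean, B clean

in A — A clean, B clean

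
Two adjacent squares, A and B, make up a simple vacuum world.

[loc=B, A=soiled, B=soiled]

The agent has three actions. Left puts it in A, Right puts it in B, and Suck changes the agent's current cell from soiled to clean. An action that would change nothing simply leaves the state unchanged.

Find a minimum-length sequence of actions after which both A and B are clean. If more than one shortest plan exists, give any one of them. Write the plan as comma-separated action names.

1) do Suck; now loc=B A=soiled B=clean
2) do Left; now loc=A A=soiled B=clean
3) do Suck; now loc=A A=clean B=clean
min 3: Suck B + move + Suck A

Suck, Left, Suck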